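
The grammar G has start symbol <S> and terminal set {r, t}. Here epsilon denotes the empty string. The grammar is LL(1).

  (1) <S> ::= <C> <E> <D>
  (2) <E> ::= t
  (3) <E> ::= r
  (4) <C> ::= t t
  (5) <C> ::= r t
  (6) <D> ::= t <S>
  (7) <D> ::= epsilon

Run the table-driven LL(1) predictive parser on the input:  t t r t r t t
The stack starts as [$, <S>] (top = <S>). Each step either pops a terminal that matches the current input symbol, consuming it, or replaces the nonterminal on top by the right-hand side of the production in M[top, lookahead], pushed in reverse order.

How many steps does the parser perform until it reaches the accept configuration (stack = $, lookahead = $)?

      Stack          Input            Action
   1  $ <S>          t t r t r t t $  expand <S> ::= <C> <E> <D>
   2  $ <D> <E> <C>  t t r t r t t $  expand <C> ::= t t
   3  $ <D> <E> t t  t t r t r t t $  match t
   4  $ <D> <E> t    t r t r t t $    match t
   5  $ <D> <E>      r t r t t $      expand <E> ::= r
   6  $ <D> r        r t r t t $      match r
   7  $ <D>          t r t t $        expand <D> ::= t <S>
   8  $ <S> t        t r t t $        match t
   9  $ <S>          r t t $          expand <S> ::= <C> <E> <D>
  10  $ <D> <E> <C>  r t t $          expand <C> ::= r t
  11  $ <D> <E> t r  r t t $          match r
  12  $ <D> <E> t    t t $            match t
  13  $ <D> <E>      t $              expand <E> ::= t
  14  $ <D> t        t $              match t
  15  $ <D>          $                expand <D> ::= epsilon
Accept reached after 15 steps.

15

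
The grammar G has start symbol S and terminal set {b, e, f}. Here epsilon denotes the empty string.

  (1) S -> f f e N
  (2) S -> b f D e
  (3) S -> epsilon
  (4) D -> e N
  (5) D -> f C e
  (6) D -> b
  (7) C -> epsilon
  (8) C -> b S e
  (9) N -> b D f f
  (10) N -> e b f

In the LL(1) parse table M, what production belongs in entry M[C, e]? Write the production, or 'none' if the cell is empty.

C -> epsilon

FIRST(S) = {epsilon, b, f}
FIRST(D) = {b, e, f}
FIRST(C) = {epsilon, b}
FIRST(N) = {b, e}
FOLLOW(S) includes $ since S is the start symbol.
FOLLOW(C): in D->f C e, C is followed by e with FIRST {e}. Thus FOLLOW(C) = {e}.
For C -> epsilon: FIRST(epsilon) = {epsilon}, so it goes in M[C, t] for t ∈ {}; since epsilon ∈ FIRST, also for every t ∈ FOLLOW(C) = {e}.
For C -> b S e: FIRST(b S e) = {b}, so it goes in M[C, t] for t ∈ {b}.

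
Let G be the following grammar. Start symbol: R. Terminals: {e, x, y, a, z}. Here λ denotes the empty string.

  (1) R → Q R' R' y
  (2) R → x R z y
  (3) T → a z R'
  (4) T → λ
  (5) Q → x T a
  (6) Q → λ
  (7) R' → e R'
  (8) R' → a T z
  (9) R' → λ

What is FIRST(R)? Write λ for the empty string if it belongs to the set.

FIRST(T): from T→a z R' we get {a}; from T→λ we get {λ}. So FIRST(T) = {λ, a}.
FIRST(Q): from Q→x T a we get {x}; from Q→λ we get {λ}. So FIRST(Q) = {λ, x}.
FIRST(R'): from R'→e R' we get {e}; from R'→a T z we get {a}; from R'→λ we get {λ}. So FIRST(R') = {λ, a, e}.
FIRST(R): from R→Q R' R' y we get {a, e, x, y}; from R→x R z y we get {x}. So FIRST(R) = {a, e, x, y}.

{a, e, x, y}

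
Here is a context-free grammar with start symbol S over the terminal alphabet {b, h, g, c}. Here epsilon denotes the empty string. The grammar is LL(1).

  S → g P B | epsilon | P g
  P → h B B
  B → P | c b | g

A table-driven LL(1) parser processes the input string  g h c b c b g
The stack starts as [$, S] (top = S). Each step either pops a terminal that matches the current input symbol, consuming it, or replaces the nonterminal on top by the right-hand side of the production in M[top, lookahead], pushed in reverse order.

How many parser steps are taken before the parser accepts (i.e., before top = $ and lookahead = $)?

12

      Stack      Input            Action
   1  $ S        g h c b c b g $  expand S → g P B
   2  $ B P g    g h c b c b g $  match g
   3  $ B P      h c b c b g $    expand P → h B B
   4  $ B B B h  h c b c b g $    match h
   5  $ B B B    c b c b g $      expand B → c b
   6  $ B B b c  c b c b g $      match c
   7  $ B B b    b c b g $        match b
   8  $ B B      c b g $          expand B → c b
   9  $ B b c    c b g $          match c
  10  $ B b      b g $            match b
  11  $ B        g $              expand B → g
  12  $ g        g $              match g
Accept reached after 12 steps.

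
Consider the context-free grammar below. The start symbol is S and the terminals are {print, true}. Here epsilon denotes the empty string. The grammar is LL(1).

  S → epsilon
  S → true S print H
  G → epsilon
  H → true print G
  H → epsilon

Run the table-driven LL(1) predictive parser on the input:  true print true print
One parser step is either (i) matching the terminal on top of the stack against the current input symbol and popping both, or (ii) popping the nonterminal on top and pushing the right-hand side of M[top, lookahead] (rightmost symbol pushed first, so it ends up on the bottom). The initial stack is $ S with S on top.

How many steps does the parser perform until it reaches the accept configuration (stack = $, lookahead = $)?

8

     Stack             Input                    Action
  1  $ S               true print true print $  expand S → true S print H
  2  $ H print S true  true print true print $  match true
  3  $ H print S       print true print $       expand S → epsilon
  4  $ H print         print true print $       match print
  5  $ H               true print $             expand H → true print G
  6  $ G print true    true print $             match true
  7  $ G print         print $                  match print
  8  $ G               $                        expand G → epsilon
Accept reached after 8 steps.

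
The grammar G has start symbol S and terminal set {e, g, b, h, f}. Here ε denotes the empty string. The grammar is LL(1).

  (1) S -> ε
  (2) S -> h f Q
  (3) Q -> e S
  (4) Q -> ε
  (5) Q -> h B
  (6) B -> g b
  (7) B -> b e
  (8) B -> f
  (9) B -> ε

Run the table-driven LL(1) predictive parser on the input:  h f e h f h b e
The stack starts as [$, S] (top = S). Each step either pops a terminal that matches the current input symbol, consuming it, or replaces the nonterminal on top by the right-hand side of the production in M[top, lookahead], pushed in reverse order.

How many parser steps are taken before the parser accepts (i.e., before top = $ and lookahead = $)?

      Stack    Input              Action
   1  $ S      h f e h f h b e $  expand S -> h f Q
   2  $ Q f h  h f e h f h b e $  match h
   3  $ Q f    f e h f h b e $    match f
   4  $ Q      e h f h b e $      expand Q -> e S
   5  $ S e    e h f h b e $      match e
   6  $ S      h f h b e $        expand S -> h f Q
   7  $ Q f h  h f h b e $        match h
   8  $ Q f    f h b e $          match f
   9  $ Q      h b e $            expand Q -> h B
  10  $ B h    h b e $            match h
  11  $ B      b e $              expand B -> b e
  12  $ e b    b e $              match b
  13  $ e      e $                match e
Accept reached after 13 steps.

13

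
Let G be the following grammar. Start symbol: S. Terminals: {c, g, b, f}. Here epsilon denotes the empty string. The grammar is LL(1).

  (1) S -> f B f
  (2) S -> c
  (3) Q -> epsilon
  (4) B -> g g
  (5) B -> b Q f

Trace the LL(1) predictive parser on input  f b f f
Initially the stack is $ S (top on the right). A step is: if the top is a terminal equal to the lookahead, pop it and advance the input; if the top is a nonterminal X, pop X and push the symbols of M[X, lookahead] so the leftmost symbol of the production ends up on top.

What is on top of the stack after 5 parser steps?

     Stack      Input      Action
  1  $ S        f b f f $  expand S -> f B f
  2  $ f B f    f b f f $  match f
  3  $ f B      b f f $    expand B -> b Q f
  4  $ f f Q b  b f f $    match b
  5  $ f f Q    f f $      expand Q -> epsilon
Stack after step 5: $ f f (top = f).

f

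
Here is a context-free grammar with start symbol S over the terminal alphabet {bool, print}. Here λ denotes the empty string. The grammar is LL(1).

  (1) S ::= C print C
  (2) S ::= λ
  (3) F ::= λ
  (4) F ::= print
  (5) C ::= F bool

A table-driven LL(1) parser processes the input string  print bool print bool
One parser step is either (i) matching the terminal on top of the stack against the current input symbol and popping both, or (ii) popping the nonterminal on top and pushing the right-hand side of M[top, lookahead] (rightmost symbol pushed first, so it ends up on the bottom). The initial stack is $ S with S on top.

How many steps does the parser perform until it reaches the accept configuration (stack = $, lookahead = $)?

step 1: stack=$ S  input=print bool print bool $  — expand S ::= C print C
step 2: stack=$ C print C  input=print bool print bool $  — expand C ::= F bool
step 3: stack=$ C print bool F  input=print bool print bool $  — expand F ::= print
step 4: stack=$ C print bool print  input=print bool print bool $  — match print
step 5: stack=$ C print bool  input=bool print bool $  — match bool
step 6: stack=$ C print  input=print bool $  — match print
step 7: stack=$ C  input=bool $  — expand C ::= F bool
step 8: stack=$ bool F  input=bool $  — expand F ::= λ
step 9: stack=$ bool  input=bool $  — match bool
Accept reached after 9 steps.

9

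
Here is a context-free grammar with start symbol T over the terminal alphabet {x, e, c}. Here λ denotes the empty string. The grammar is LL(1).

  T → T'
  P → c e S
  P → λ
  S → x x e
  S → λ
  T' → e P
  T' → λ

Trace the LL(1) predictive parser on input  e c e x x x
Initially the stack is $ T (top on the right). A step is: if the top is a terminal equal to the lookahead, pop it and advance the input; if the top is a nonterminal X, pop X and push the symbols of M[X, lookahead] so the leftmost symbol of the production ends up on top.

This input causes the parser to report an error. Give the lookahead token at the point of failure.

x

      Stack    Input          Action
   1  $ T      e c e x x x $  expand T → T'
   2  $ T'     e c e x x x $  expand T' → e P
   3  $ P e    e c e x x x $  match e
   4  $ P      c e x x x $    expand P → c e S
   5  $ S e c  c e x x x $    match c
   6  $ S e    e x x x $      match e
   7  $ S      x x x $        expand S → x x e
   8  $ e x x  x x x $        match x
   9  $ e x    x x $          match x
  10  $ e      x $            error: top is terminal e but lookahead is x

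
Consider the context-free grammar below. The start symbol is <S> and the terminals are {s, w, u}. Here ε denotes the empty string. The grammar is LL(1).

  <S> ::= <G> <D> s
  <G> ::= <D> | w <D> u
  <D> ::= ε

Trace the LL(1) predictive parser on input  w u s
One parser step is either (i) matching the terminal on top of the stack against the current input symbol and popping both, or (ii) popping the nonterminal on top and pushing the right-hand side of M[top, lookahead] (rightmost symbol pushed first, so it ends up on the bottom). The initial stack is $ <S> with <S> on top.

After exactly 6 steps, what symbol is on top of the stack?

step 1: stack=$ <S>  input=w u s $  — expand <S> ::= <G> <D> s
step 2: stack=$ s <D> <G>  input=w u s $  — expand <G> ::= w <D> u
step 3: stack=$ s <D> u <D> w  input=w u s $  — match w
step 4: stack=$ s <D> u <D>  input=u s $  — expand <D> ::= ε
step 5: stack=$ s <D> u  input=u s $  — match u
step 6: stack=$ s <D>  input=s $  — expand <D> ::= ε
Stack after step 6: $ s (top = s).

s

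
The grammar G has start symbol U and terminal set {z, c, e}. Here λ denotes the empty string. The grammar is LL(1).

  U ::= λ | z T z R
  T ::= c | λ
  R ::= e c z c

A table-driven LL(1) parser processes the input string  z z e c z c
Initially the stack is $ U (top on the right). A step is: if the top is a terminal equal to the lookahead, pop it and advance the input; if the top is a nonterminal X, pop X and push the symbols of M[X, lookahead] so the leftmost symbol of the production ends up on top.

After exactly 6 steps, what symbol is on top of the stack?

c

     Stack      Input          Action
  1  $ U        z z e c z c $  expand U ::= z T z R
  2  $ R z T z  z z e c z c $  match z
  3  $ R z T    z e c z c $    expand T ::= λ
  4  $ R z      z e c z c $    match z
  5  $ R        e c z c $      expand R ::= e c z c
  6  $ c z c e  e c z c $      match e
Stack after step 6: $ c z c (top = c).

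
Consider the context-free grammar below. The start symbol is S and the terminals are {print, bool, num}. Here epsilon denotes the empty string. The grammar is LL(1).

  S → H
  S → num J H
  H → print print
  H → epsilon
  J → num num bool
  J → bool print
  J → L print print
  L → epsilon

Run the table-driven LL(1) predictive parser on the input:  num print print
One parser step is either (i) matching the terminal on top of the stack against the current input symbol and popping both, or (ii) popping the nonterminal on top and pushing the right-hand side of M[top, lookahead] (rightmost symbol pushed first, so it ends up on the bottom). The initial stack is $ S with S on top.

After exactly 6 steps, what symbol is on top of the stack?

H

     Stack              Input              Action
  1  $ S                num print print $  expand S → num J H
  2  $ H J num          num print print $  match num
  3  $ H J              print print $      expand J → L print print
  4  $ H print print L  print print $      expand L → epsilon
  5  $ H print print    print print $      match print
  6  $ H print          print $            match print
Stack after step 6: $ H (top = H).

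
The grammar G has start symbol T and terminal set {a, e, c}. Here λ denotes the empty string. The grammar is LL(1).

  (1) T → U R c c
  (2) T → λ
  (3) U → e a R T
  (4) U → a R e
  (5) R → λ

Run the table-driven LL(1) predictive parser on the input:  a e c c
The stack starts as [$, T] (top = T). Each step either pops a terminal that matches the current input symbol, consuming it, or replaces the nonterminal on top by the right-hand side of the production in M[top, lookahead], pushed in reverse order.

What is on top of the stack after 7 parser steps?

c

     Stack          Input      Action
  1  $ T            a e c c $  expand T → U R c c
  2  $ c c R U      a e c c $  expand U → a R e
  3  $ c c R e R a  a e c c $  match a
  4  $ c c R e R    e c c $    expand R → λ
  5  $ c c R e      e c c $    match e
  6  $ c c R        c c $      expand R → λ
  7  $ c c          c c $      match c
Stack after step 7: $ c (top = c).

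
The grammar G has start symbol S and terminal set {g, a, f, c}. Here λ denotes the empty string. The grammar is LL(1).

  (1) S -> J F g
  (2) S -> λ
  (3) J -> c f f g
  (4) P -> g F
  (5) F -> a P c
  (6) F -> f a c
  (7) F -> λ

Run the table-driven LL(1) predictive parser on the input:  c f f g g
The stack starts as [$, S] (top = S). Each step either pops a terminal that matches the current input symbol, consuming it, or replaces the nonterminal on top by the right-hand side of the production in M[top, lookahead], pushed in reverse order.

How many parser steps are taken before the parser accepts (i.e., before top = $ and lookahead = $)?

8

step 1: stack=$ S  input=c f f g g $  — expand S -> J F g
step 2: stack=$ g F J  input=c f f g g $  — expand J -> c f f g
step 3: stack=$ g F g f f c  input=c f f g g $  — match c
step 4: stack=$ g F g f f  input=f f g g $  — match f
step 5: stack=$ g F g f  input=f g g $  — match f
step 6: stack=$ g F g  input=g g $  — match g
step 7: stack=$ g F  input=g $  — expand F -> λ
step 8: stack=$ g  input=g $  — match g
Accept reached after 8 steps.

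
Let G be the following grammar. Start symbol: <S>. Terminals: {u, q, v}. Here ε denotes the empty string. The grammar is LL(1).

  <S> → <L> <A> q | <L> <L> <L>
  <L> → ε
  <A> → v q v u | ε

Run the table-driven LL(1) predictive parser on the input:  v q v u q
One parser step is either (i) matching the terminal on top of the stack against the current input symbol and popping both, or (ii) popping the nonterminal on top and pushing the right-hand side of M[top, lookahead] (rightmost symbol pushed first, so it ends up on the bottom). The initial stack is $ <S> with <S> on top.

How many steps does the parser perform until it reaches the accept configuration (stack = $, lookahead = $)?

8

step 1: stack=$ <S>  input=v q v u q $  — expand <S> → <L> <A> q
step 2: stack=$ q <A> <L>  input=v q v u q $  — expand <L> → ε
step 3: stack=$ q <A>  input=v q v u q $  — expand <A> → v q v u
step 4: stack=$ q u v q v  input=v q v u q $  — match v
step 5: stack=$ q u v q  input=q v u q $  — match q
step 6: stack=$ q u v  input=v u q $  — match v
step 7: stack=$ q u  input=u q $  — match u
step 8: stack=$ q  input=q $  — match q
Accept reached after 8 steps.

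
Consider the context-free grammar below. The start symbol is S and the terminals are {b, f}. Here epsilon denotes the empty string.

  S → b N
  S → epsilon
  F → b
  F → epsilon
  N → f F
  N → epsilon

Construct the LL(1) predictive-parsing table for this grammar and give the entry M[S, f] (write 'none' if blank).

none

FIRST(S): from S→b N we get {b}; from S→epsilon we get {epsilon}. So FIRST(S) = {epsilon, b}.
FIRST(F): from F→b we get {b}; from F→epsilon we get {epsilon}. So FIRST(F) = {epsilon, b}.
FIRST(N): from N→f F we get {f}; from N→epsilon we get {epsilon}. So FIRST(N) = {epsilon, f}.
FOLLOW(S) includes $ since S is the start symbol.
FOLLOW(S): S appears on no right-hand side. Thus FOLLOW(S) = {$}.
For S → b N: FIRST(b N) = {b}, so it goes in M[S, t] for t ∈ {b}.
For S → epsilon: FIRST(epsilon) = {epsilon}, so it goes in M[S, t] for t ∈ {}; since epsilon ∈ FIRST, also for every t ∈ FOLLOW(S) = {$}.
None of these place a production in M[S, f].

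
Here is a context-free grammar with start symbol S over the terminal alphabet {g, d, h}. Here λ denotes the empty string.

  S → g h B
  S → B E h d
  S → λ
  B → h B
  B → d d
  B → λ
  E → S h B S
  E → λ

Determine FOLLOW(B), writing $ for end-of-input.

{$, d, g, h}

FIRST(B) = {λ, d, h}
FIRST(S) = {λ, d, g, h}  (via B E h d)
FIRST(E) = {λ, d, g, h}  (via S h B S)
FOLLOW(S) includes $ since S is the start symbol.
FOLLOW(E): in S→B E h d, E is followed by h d with FIRST {h}. Thus FOLLOW(E) = {h}.
FOLLOW(S): in E→S h B S (occurrence 1), S is followed by h B S with FIRST {h}; in E→S h B S (occurrence 2), the suffix after S is empty, so FOLLOW(S) ⊇ FOLLOW(E) = {h}. Thus FOLLOW(S) = {$, h}.
FOLLOW(B): in S→g h B, the suffix after B is empty, so FOLLOW(B) ⊇ FOLLOW(S) = {$, h}; in S→B E h d, B is followed by E h d with FIRST {d, g, h}; in B→h B, the suffix after B is empty (adds nothing new); in E→S h B S, B is followed by S with FIRST {λ, d, g, h}; in E→S h B S, the suffix after B is nullable, so FOLLOW(B) ⊇ FOLLOW(E) = {h}. Thus FOLLOW(B) = {$, d, g, h}.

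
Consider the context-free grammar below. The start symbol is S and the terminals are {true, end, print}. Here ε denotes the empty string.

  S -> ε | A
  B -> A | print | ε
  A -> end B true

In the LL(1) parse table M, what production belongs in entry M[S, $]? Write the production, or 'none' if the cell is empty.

FIRST(A) = {end}
FIRST(S) = {ε, end}  (via A)
FIRST(B) = {ε, end, print}  (via A)
FOLLOW(S) includes $ since S is the start symbol.
FOLLOW(S): S appears on no right-hand side. Thus FOLLOW(S) = {$}.
For S -> ε: FIRST(ε) = {ε}, so it goes in M[S, t] for t ∈ {}; since ε ∈ FIRST, also for every t ∈ FOLLOW(S) = {$}.
For S -> A: FIRST(A) = {end}, so it goes in M[S, t] for t ∈ {end}.

S -> ε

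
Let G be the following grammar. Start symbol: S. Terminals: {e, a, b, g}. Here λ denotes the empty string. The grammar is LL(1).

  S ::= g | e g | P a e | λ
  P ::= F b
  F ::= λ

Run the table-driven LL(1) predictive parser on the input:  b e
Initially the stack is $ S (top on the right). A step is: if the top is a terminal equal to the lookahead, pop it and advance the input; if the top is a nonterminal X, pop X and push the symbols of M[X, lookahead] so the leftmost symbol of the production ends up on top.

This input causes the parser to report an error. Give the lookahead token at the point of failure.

e

step 1: stack=$ S  input=b e $  — expand S ::= P a e
step 2: stack=$ e a P  input=b e $  — expand P ::= F b
step 3: stack=$ e a b F  input=b e $  — expand F ::= λ
step 4: stack=$ e a b  input=b e $  — match b
step 5: stack=$ e a  input=e $  — error: top is terminal a but lookahead is e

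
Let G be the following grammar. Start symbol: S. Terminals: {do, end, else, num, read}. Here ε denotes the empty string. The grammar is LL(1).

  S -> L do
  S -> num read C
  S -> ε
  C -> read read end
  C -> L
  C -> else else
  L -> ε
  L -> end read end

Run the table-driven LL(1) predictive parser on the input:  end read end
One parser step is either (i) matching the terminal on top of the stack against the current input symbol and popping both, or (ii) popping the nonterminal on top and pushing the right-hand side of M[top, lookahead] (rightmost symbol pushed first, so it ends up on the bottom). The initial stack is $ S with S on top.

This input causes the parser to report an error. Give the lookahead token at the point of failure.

$

     Stack              Input           Action
  1  $ S                end read end $  expand S -> L do
  2  $ do L             end read end $  expand L -> end read end
  3  $ do end read end  end read end $  match end
  4  $ do end read      read end $      match read
  5  $ do end           end $           match end
  6  $ do               $               error: top is terminal do but lookahead is $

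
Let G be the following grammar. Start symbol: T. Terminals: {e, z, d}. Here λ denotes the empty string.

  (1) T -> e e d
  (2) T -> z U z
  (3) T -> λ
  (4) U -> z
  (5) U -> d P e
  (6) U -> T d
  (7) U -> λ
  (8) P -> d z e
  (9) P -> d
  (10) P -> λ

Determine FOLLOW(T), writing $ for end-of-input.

{$, d}

FIRST(T): from T->e e d we get {e}; from T->z U z we get {z}; from T->λ we get {λ}. So FIRST(T) = {λ, e, z}.
FIRST(P): from P->d z e we get {d}; from P->d we get {d}; from P->λ we get {λ}. So FIRST(P) = {λ, d}.
FIRST(U): from U->z we get {z}; from U->d P e we get {d}; from U->T d we get {d, e, z}; from U->λ we get {λ}. So FIRST(U) = {λ, d, e, z}.
FOLLOW(T) includes $ since T is the start symbol.
FOLLOW(T): in U->T d, T is followed by d with FIRST {d}. Thus FOLLOW(T) = {$, d}.
FOLLOW(U): in T->z U z, U is followed by z with FIRST {z}. Thus FOLLOW(U) = {z}.
FOLLOW(P): in U->d P e, P is followed by e with FIRST {e}. Thus FOLLOW(P) = {e}.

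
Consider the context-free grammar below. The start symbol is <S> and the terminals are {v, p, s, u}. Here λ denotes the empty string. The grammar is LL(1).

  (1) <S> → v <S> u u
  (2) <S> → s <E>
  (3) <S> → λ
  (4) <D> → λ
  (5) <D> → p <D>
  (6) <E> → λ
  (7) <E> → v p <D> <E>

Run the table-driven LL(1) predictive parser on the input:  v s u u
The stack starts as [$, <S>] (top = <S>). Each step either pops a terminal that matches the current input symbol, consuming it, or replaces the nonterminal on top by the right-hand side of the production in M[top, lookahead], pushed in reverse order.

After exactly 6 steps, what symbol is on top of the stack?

u

step 1: stack=$ <S>  input=v s u u $  — expand <S> → v <S> u u
step 2: stack=$ u u <S> v  input=v s u u $  — match v
step 3: stack=$ u u <S>  input=s u u $  — expand <S> → s <E>
step 4: stack=$ u u <E> s  input=s u u $  — match s
step 5: stack=$ u u <E>  input=u u $  — expand <E> → λ
step 6: stack=$ u u  input=u u $  — match u
Stack after step 6: $ u (top = u).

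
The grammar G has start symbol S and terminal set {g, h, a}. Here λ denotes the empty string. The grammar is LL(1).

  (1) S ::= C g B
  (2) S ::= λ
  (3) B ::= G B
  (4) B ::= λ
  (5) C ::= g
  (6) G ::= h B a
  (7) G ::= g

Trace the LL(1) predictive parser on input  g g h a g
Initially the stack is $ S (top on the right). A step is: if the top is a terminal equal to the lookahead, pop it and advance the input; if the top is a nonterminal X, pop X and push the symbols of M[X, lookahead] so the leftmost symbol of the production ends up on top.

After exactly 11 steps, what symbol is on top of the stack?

g

      Stack      Input        Action
   1  $ S        g g h a g $  expand S ::= C g B
   2  $ B g C    g g h a g $  expand C ::= g
   3  $ B g g    g g h a g $  match g
   4  $ B g      g h a g $    match g
   5  $ B        h a g $      expand B ::= G B
   6  $ B G      h a g $      expand G ::= h B a
   7  $ B a B h  h a g $      match h
   8  $ B a B    a g $        expand B ::= λ
   9  $ B a      a g $        match a
  10  $ B        g $          expand B ::= G B
  11  $ B G      g $          expand G ::= g
Stack after step 11: $ B g (top = g).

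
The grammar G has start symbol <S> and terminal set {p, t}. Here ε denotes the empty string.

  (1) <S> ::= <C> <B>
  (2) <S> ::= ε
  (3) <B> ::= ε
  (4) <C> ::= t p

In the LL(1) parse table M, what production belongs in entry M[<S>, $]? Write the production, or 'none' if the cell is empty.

FIRST(<B>) = {ε}
FIRST(<C>) = {t}
FIRST(<S>) = {ε, t}  (via <C> <B>)
FOLLOW(<S>) includes $ since <S> is the start symbol.
FOLLOW(<S>): <S> appears on no right-hand side. Thus FOLLOW(<S>) = {$}.
For <S> ::= <C> <B>: FIRST(<C> <B>) = {t}, so it goes in M[<S>, t] for t ∈ {t}.
For <S> ::= ε: FIRST(ε) = {ε}, so it goes in M[<S>, t] for t ∈ {}; since ε ∈ FIRST, also for every t ∈ FOLLOW(<S>) = {$}.

<S> ::= ε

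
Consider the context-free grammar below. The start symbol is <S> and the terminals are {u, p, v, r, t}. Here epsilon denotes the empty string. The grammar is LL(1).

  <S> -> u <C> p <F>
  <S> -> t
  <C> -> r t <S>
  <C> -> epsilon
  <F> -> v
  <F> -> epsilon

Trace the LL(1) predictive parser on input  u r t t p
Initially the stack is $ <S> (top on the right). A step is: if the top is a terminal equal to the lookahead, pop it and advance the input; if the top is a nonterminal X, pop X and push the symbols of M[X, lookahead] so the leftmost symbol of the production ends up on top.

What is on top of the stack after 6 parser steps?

     Stack            Input        Action
  1  $ <S>            u r t t p $  expand <S> -> u <C> p <F>
  2  $ <F> p <C> u    u r t t p $  match u
  3  $ <F> p <C>      r t t p $    expand <C> -> r t <S>
  4  $ <F> p <S> t r  r t t p $    match r
  5  $ <F> p <S> t    t t p $      match t
  6  $ <F> p <S>      t p $        expand <S> -> t
Stack after step 6: $ <F> p t (top = t).

t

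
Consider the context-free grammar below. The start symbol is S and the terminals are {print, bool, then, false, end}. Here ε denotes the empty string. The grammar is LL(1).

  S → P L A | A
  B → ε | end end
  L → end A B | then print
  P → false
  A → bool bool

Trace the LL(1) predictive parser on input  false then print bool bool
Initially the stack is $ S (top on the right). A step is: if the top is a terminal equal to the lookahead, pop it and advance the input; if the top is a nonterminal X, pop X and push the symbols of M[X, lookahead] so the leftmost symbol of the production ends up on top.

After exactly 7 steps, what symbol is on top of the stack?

bool

     Stack           Input                         Action
  1  $ S             false then print bool bool $  expand S → P L A
  2  $ A L P         false then print bool bool $  expand P → false
  3  $ A L false     false then print bool bool $  match false
  4  $ A L           then print bool bool $        expand L → then print
  5  $ A print then  then print bool bool $        match then
  6  $ A print       print bool bool $             match print
  7  $ A             bool bool $                   expand A → bool bool
Stack after step 7: $ bool bool (top = bool).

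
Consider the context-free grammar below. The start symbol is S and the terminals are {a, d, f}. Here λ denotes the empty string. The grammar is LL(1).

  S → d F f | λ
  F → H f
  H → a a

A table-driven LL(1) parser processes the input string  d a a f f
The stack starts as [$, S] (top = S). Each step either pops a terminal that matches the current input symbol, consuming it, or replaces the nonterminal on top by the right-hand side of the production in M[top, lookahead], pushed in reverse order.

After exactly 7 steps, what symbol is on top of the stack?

step 1: stack=$ S  input=d a a f f $  — expand S → d F f
step 2: stack=$ f F d  input=d a a f f $  — match d
step 3: stack=$ f F  input=a a f f $  — expand F → H f
step 4: stack=$ f f H  input=a a f f $  — expand H → a a
step 5: stack=$ f f a a  input=a a f f $  — match a
step 6: stack=$ f f a  input=a f f $  — match a
step 7: stack=$ f f  input=f f $  — match f
Stack after step 7: $ f (top = f).

f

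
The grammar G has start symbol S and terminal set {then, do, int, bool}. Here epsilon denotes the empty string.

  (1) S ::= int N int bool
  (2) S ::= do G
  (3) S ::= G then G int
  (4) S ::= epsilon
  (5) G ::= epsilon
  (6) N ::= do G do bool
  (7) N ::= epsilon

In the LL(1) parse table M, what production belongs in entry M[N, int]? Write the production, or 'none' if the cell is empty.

N ::= epsilon

FIRST(G) = {epsilon}
FIRST(N) = {epsilon, do}
FIRST(S) = {epsilon, do, int, then}  (via G then G int)
FOLLOW(S) includes $ since S is the start symbol.
FOLLOW(N): in S::=int N int bool, N is followed by int bool with FIRST {int}. Thus FOLLOW(N) = {int}.
For N ::= do G do bool: FIRST(do G do bool) = {do}, so it goes in M[N, t] for t ∈ {do}.
For N ::= epsilon: FIRST(epsilon) = {epsilon}, so it goes in M[N, t] for t ∈ {}; since epsilon ∈ FIRST, also for every t ∈ FOLLOW(N) = {int}.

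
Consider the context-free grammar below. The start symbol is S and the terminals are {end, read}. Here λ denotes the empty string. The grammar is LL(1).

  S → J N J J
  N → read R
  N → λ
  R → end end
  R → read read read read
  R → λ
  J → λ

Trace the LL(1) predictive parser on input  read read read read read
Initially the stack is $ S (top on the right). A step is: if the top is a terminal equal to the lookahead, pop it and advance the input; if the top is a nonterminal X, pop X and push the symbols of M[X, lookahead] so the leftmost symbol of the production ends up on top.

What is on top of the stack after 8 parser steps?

step 1: stack=$ S  input=read read read read read $  — expand S → J N J J
step 2: stack=$ J J N J  input=read read read read read $  — expand J → λ
step 3: stack=$ J J N  input=read read read read read $  — expand N → read R
step 4: stack=$ J J R read  input=read read read read read $  — match read
step 5: stack=$ J J R  input=read read read read $  — expand R → read read read read
step 6: stack=$ J J read read read read  input=read read read read $  — match read
step 7: stack=$ J J read read read  input=read read read $  — match read
step 8: stack=$ J J read read  input=read read $  — match read
Stack after step 8: $ J J read (top = read).

read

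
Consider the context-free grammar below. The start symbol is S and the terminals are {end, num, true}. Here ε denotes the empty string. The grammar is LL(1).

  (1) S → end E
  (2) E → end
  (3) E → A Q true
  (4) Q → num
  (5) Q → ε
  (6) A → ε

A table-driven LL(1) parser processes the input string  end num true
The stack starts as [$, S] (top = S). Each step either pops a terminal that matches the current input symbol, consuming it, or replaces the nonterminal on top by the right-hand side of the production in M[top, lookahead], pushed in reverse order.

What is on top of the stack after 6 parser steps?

true

step 1: stack=$ S  input=end num true $  — expand S → end E
step 2: stack=$ E end  input=end num true $  — match end
step 3: stack=$ E  input=num true $  — expand E → A Q true
step 4: stack=$ true Q A  input=num true $  — expand A → ε
step 5: stack=$ true Q  input=num true $  — expand Q → num
step 6: stack=$ true num  input=num true $  — match num
Stack after step 6: $ true (top = true).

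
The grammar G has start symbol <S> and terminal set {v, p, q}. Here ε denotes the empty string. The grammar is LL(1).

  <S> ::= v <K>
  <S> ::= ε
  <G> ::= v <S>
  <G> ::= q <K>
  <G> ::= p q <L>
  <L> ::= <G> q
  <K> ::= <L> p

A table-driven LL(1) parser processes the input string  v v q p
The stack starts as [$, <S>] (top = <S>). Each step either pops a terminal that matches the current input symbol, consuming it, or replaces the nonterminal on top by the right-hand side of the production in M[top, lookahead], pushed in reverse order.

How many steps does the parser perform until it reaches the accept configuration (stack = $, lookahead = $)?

     Stack        Input      Action
  1  $ <S>        v v q p $  expand <S> ::= v <K>
  2  $ <K> v      v v q p $  match v
  3  $ <K>        v q p $    expand <K> ::= <L> p
  4  $ p <L>      v q p $    expand <L> ::= <G> q
  5  $ p q <G>    v q p $    expand <G> ::= v <S>
  6  $ p q <S> v  v q p $    match v
  7  $ p q <S>    q p $      expand <S> ::= ε
  8  $ p q        q p $      match q
  9  $ p          p $        match p
Accept reached after 9 steps.

9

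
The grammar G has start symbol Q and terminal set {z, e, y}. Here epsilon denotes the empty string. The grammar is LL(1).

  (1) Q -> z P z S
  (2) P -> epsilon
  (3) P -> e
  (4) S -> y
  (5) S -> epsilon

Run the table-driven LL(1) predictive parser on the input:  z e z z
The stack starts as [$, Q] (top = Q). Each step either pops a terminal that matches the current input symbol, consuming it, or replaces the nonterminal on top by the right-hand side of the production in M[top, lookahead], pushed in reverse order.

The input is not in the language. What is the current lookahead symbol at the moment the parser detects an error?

     Stack      Input      Action
  1  $ Q        z e z z $  expand Q -> z P z S
  2  $ S z P z  z e z z $  match z
  3  $ S z P    e z z $    expand P -> e
  4  $ S z e    e z z $    match e
  5  $ S z      z z $      match z
  6  $ S        z $        error: M[S, z] is empty

z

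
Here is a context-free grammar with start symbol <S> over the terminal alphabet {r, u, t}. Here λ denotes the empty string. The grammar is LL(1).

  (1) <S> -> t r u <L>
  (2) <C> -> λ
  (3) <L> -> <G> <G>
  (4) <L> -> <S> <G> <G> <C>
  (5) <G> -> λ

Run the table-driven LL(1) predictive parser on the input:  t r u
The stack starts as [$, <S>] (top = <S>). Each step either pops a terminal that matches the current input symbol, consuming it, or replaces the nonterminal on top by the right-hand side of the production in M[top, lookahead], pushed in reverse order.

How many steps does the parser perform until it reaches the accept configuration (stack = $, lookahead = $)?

     Stack        Input    Action
  1  $ <S>        t r u $  expand <S> -> t r u <L>
  2  $ <L> u r t  t r u $  match t
  3  $ <L> u r    r u $    match r
  4  $ <L> u      u $      match u
  5  $ <L>        $        expand <L> -> <G> <G>
  6  $ <G> <G>    $        expand <G> -> λ
  7  $ <G>        $        expand <G> -> λ
Accept reached after 7 steps.

7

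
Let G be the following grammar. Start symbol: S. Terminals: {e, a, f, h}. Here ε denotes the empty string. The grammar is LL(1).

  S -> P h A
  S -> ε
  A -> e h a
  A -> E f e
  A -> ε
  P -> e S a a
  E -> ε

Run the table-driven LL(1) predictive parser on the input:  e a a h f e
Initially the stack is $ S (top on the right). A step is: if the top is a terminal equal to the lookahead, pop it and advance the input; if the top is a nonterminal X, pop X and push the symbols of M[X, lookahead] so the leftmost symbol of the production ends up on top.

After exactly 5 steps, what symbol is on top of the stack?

a

step 1: stack=$ S  input=e a a h f e $  — expand S -> P h A
step 2: stack=$ A h P  input=e a a h f e $  — expand P -> e S a a
step 3: stack=$ A h a a S e  input=e a a h f e $  — match e
step 4: stack=$ A h a a S  input=a a h f e $  — expand S -> ε
step 5: stack=$ A h a a  input=a a h f e $  — match a
Stack after step 5: $ A h a (top = a).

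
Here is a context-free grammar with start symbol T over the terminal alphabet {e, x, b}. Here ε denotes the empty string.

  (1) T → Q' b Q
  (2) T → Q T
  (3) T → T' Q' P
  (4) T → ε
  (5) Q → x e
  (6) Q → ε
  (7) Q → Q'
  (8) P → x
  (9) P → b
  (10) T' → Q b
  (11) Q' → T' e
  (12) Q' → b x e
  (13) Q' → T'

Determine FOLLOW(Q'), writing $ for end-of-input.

{$, b, x}

FIRST(P): from P→x we get {x}; from P→b we get {b}. So FIRST(P) = {b, x}.
FIRST(T): from T→Q' b Q we get {b, x}; from T→Q T we get {ε, b, x}; from T→T' Q' P we get {b, x}; from T→ε we get {ε}. So FIRST(T) = {ε, b, x}.
FIRST(Q): from Q→x e we get {x}; from Q→ε we get {ε}; from Q→Q' we get {b, x}. So FIRST(Q) = {ε, b, x}.
FIRST(T'): from T'→Q b we get {b, x}. So FIRST(T') = {b, x}.
FIRST(Q'): from Q'→T' e we get {b, x}; from Q'→b x e we get {b}; from Q'→T' we get {b, x}. So FIRST(Q') = {b, x}.
FOLLOW(T) includes $ since T is the start symbol.
FOLLOW(T): in T→Q T, the suffix after T is empty (adds nothing new). Thus FOLLOW(T) = {$}.
FOLLOW(Q): in T→Q' b Q, the suffix after Q is empty, so FOLLOW(Q) ⊇ FOLLOW(T) = {$}; in T→Q T, Q is followed by T with FIRST {ε, b, x}; in T→Q T, the suffix after Q is nullable, so FOLLOW(Q) ⊇ FOLLOW(T) = {$}; in T'→Q b, Q is followed by b with FIRST {b}. Thus FOLLOW(Q) = {$, b, x}.
FOLLOW(P): in T→T' Q' P, the suffix after P is empty, so FOLLOW(P) ⊇ FOLLOW(T) = {$}. Thus FOLLOW(P) = {$}.
FOLLOW(Q'): in T→Q' b Q, Q' is followed by b Q with FIRST {b}; in T→T' Q' P, Q' is followed by P with FIRST {b, x}; in Q→Q', the suffix after Q' is empty, so FOLLOW(Q') ⊇ FOLLOW(Q) = {$, b, x}. Thus FOLLOW(Q') = {$, b, x}.
FOLLOW(T'): in T→T' Q' P, T' is followed by Q' P with FIRST {b, x}; in Q'→T' e, T' is followed by e with FIRST {e}; in Q'→T', the suffix after T' is empty, so FOLLOW(T') ⊇ FOLLOW(Q') = {$, b, x}. Thus FOLLOW(T') = {$, b, e, x}.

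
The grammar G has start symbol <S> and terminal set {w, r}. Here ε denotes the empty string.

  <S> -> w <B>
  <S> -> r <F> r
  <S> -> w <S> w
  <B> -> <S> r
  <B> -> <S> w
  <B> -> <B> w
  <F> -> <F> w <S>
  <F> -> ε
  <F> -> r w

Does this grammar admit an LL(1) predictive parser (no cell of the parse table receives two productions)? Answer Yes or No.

No

FIRST(<S>) = {r, w}
FIRST(<B>) = {r, w}
FIRST(<F>) = {ε, r, w}
FOLLOW(<S>) = {$, r, w}
FOLLOW(<B>) = {$, r, w}
FOLLOW(<F>) = {r, w}
Cell M[<B>, r] receives both <B> -> <S> r and <B> -> <S> w and <B> -> <B> w — the grammar is not LL(1).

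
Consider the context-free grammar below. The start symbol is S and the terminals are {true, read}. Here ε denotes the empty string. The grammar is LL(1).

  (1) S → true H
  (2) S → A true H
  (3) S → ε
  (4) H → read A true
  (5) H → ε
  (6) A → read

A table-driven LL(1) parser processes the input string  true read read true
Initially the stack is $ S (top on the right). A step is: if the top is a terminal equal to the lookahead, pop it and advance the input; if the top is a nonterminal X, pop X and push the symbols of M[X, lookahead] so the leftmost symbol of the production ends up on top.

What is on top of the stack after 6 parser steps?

true

step 1: stack=$ S  input=true read read true $  — expand S → true H
step 2: stack=$ H true  input=true read read true $  — match true
step 3: stack=$ H  input=read read true $  — expand H → read A true
step 4: stack=$ true A read  input=read read true $  — match read
step 5: stack=$ true A  input=read true $  — expand A → read
step 6: stack=$ true read  input=read true $  — match read
Stack after step 6: $ true (top = true).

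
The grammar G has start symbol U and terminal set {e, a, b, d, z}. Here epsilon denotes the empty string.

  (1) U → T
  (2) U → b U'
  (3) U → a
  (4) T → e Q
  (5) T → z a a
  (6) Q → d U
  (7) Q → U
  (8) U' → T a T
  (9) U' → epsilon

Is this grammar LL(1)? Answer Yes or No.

FIRST(U) = {a, b, e, z}
FIRST(T) = {e, z}
FIRST(Q) = {a, b, d, e, z}
FIRST(U') = {epsilon, e, z}
FOLLOW(U) = {$, a}
FOLLOW(T) = {$, a}
FOLLOW(Q) = {$, a}
FOLLOW(U') = {$, a}
Each cell of M receives at most one production.

Yes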